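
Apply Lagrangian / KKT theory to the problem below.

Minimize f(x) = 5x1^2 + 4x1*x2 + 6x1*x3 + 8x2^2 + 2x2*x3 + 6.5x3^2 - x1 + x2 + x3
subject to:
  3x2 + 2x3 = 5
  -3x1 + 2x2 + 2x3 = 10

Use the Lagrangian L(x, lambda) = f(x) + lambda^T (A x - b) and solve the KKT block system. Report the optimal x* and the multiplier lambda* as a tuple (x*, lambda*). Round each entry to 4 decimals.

Form the Lagrangian:
  L(x, lambda) = (1/2) x^T Q x + c^T x + lambda^T (A x - b)
Stationarity (grad_x L = 0): Q x + c + A^T lambda = 0.
Primal feasibility: A x = b.

This gives the KKT block system:
  [ Q   A^T ] [ x     ]   [-c ]
  [ A    0  ] [ lambda ] = [ b ]

Solving the linear system:
  x*      = (-1.9339, 0.8017, 1.2975)
  lambda* = (-0.8182, -3.1157)
  f(x*)   = 19.6405

x* = (-1.9339, 0.8017, 1.2975), lambda* = (-0.8182, -3.1157)


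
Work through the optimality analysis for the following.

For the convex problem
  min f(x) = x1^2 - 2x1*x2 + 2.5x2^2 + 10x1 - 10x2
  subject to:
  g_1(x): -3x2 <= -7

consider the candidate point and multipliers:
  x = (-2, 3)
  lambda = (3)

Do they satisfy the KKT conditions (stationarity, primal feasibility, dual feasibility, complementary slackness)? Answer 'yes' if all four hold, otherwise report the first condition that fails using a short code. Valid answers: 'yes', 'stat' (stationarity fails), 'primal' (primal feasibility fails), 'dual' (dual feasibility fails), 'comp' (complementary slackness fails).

Gradient of f: grad f(x) = Q x + c = (0, 9)
Constraint values g_i(x) = a_i^T x - b_i:
  g_1((-2, 3)) = -2
Stationarity residual: grad f(x) + sum_i lambda_i a_i = (0, 0)
  -> stationarity OK
Primal feasibility (all g_i <= 0): OK
Dual feasibility (all lambda_i >= 0): OK
Complementary slackness (lambda_i * g_i(x) = 0 for all i): FAILS

Verdict: the first failing condition is complementary_slackness -> comp.

comp


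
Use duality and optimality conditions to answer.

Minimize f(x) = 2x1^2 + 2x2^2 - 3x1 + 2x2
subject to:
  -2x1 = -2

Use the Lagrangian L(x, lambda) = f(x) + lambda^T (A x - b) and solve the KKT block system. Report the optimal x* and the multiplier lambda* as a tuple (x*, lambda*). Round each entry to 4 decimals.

Form the Lagrangian:
  L(x, lambda) = (1/2) x^T Q x + c^T x + lambda^T (A x - b)
Stationarity (grad_x L = 0): Q x + c + A^T lambda = 0.
Primal feasibility: A x = b.

This gives the KKT block system:
  [ Q   A^T ] [ x     ]   [-c ]
  [ A    0  ] [ lambda ] = [ b ]

Solving the linear system:
  x*      = (1, -0.5)
  lambda* = (0.5)
  f(x*)   = -1.5

x* = (1, -0.5), lambda* = (0.5)


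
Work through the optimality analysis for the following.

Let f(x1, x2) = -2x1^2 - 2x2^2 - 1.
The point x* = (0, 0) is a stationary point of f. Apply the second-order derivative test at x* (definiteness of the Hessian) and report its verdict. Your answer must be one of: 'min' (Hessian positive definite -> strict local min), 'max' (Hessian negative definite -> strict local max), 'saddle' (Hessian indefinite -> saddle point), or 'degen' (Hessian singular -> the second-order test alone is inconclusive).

Compute the Hessian H = grad^2 f:
  H = [[-4, 0], [0, -4]]
Verify stationarity: grad f(x*) = H x* + g = (0, 0).
Eigenvalues of H: -4, -4.
Both eigenvalues < 0, so H is negative definite -> x* is a strict local max.

max


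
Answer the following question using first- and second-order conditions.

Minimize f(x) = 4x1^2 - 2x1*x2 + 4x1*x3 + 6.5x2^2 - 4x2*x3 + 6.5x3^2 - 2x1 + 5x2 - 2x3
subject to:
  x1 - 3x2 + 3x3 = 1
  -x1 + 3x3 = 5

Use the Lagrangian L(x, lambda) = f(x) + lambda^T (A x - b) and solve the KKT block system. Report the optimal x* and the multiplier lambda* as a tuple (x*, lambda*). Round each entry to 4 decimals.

Form the Lagrangian:
  L(x, lambda) = (1/2) x^T Q x + c^T x + lambda^T (A x - b)
Stationarity (grad_x L = 0): Q x + c + A^T lambda = 0.
Primal feasibility: A x = b.

This gives the KKT block system:
  [ Q   A^T ] [ x     ]   [-c ]
  [ A    0  ] [ lambda ] = [ b ]

Solving the linear system:
  x*      = (-1.281, 0.4793, 1.2397)
  lambda* = (2.9449, -5.303)
  f(x*)   = 13.0248

x* = (-1.281, 0.4793, 1.2397), lambda* = (2.9449, -5.303)


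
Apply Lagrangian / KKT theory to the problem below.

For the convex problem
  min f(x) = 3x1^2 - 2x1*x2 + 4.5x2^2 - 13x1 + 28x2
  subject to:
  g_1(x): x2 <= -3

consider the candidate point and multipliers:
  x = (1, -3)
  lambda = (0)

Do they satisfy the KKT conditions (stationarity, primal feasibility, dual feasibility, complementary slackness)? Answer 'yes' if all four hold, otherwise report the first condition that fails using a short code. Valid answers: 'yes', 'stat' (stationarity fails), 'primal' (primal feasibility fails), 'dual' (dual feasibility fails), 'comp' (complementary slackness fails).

Gradient of f: grad f(x) = Q x + c = (-1, -1)
Constraint values g_i(x) = a_i^T x - b_i:
  g_1((1, -3)) = 0
Stationarity residual: grad f(x) + sum_i lambda_i a_i = (-1, -1)
  -> stationarity FAILS
Primal feasibility (all g_i <= 0): OK
Dual feasibility (all lambda_i >= 0): OK
Complementary slackness (lambda_i * g_i(x) = 0 for all i): OK

Verdict: the first failing condition is stationarity -> stat.

stat


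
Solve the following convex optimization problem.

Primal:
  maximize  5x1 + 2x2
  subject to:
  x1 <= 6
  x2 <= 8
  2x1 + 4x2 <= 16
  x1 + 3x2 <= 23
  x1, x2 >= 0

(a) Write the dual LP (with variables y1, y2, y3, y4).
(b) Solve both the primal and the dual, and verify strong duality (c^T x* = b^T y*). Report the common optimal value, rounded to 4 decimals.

The standard primal-dual pair for 'max c^T x s.t. A x <= b, x >= 0' is:
  Dual:  min b^T y  s.t.  A^T y >= c,  y >= 0.

So the dual LP is:
  minimize  6y1 + 8y2 + 16y3 + 23y4
  subject to:
    y1 + 2y3 + y4 >= 5
    y2 + 4y3 + 3y4 >= 2
    y1, y2, y3, y4 >= 0

Solving the primal: x* = (6, 1).
  primal value c^T x* = 32.
Solving the dual: y* = (4, 0, 0.5, 0).
  dual value b^T y* = 32.
Strong duality: c^T x* = b^T y*. Confirmed.

32


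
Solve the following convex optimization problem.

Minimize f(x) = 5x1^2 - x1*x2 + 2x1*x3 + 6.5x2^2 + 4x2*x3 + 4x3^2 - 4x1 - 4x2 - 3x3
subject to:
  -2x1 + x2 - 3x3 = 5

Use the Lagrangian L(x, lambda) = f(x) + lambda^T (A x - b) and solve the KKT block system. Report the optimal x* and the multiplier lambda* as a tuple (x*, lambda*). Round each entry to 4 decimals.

Form the Lagrangian:
  L(x, lambda) = (1/2) x^T Q x + c^T x + lambda^T (A x - b)
Stationarity (grad_x L = 0): Q x + c + A^T lambda = 0.
Primal feasibility: A x = b.

This gives the KKT block system:
  [ Q   A^T ] [ x     ]   [-c ]
  [ A    0  ] [ lambda ] = [ b ]

Solving the linear system:
  x*      = (0.115, 1.0064, -1.4079)
  lambda* = (-3.3359)
  f(x*)   = 8.2089

x* = (0.115, 1.0064, -1.4079), lambda* = (-3.3359)


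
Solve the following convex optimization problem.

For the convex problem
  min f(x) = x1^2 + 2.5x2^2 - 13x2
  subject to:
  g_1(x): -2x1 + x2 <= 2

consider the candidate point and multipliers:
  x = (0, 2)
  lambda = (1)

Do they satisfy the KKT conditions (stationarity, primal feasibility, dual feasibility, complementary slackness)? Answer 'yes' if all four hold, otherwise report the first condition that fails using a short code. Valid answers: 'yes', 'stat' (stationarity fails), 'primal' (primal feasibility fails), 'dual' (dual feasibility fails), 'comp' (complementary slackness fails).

Gradient of f: grad f(x) = Q x + c = (0, -3)
Constraint values g_i(x) = a_i^T x - b_i:
  g_1((0, 2)) = 0
Stationarity residual: grad f(x) + sum_i lambda_i a_i = (-2, -2)
  -> stationarity FAILS
Primal feasibility (all g_i <= 0): OK
Dual feasibility (all lambda_i >= 0): OK
Complementary slackness (lambda_i * g_i(x) = 0 for all i): OK

Verdict: the first failing condition is stationarity -> stat.

stat


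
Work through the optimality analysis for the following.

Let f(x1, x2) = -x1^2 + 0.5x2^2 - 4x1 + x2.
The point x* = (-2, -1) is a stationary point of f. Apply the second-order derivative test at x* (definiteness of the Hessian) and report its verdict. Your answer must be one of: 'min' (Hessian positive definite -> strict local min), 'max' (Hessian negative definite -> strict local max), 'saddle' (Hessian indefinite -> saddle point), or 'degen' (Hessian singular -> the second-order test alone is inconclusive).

Compute the Hessian H = grad^2 f:
  H = [[-2, 0], [0, 1]]
Verify stationarity: grad f(x*) = H x* + g = (0, 0).
Eigenvalues of H: -2, 1.
Eigenvalues have mixed signs, so H is indefinite -> x* is a saddle point.

saddle


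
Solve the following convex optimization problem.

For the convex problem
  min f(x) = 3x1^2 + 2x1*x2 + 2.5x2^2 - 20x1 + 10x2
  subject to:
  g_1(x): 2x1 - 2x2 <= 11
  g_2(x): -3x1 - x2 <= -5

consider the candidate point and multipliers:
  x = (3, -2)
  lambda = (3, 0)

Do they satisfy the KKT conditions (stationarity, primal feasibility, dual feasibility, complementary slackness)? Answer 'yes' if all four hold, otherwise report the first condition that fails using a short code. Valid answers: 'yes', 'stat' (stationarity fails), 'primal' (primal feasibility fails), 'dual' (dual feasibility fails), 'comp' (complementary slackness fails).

Gradient of f: grad f(x) = Q x + c = (-6, 6)
Constraint values g_i(x) = a_i^T x - b_i:
  g_1((3, -2)) = -1
  g_2((3, -2)) = -2
Stationarity residual: grad f(x) + sum_i lambda_i a_i = (0, 0)
  -> stationarity OK
Primal feasibility (all g_i <= 0): OK
Dual feasibility (all lambda_i >= 0): OK
Complementary slackness (lambda_i * g_i(x) = 0 for all i): FAILS

Verdict: the first failing condition is complementary_slackness -> comp.

comp


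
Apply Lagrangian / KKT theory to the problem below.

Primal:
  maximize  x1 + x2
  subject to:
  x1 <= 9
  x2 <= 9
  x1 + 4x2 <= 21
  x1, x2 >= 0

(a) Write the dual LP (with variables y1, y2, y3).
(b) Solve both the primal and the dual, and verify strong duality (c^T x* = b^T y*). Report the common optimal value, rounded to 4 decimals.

The standard primal-dual pair for 'max c^T x s.t. A x <= b, x >= 0' is:
  Dual:  min b^T y  s.t.  A^T y >= c,  y >= 0.

So the dual LP is:
  minimize  9y1 + 9y2 + 21y3
  subject to:
    y1 + y3 >= 1
    y2 + 4y3 >= 1
    y1, y2, y3 >= 0

Solving the primal: x* = (9, 3).
  primal value c^T x* = 12.
Solving the dual: y* = (0.75, 0, 0.25).
  dual value b^T y* = 12.
Strong duality: c^T x* = b^T y*. Confirmed.

12


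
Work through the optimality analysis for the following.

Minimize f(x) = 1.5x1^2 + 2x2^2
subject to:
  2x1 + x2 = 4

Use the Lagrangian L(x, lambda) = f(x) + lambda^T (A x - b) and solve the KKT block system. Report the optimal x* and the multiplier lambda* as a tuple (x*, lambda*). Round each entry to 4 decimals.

Form the Lagrangian:
  L(x, lambda) = (1/2) x^T Q x + c^T x + lambda^T (A x - b)
Stationarity (grad_x L = 0): Q x + c + A^T lambda = 0.
Primal feasibility: A x = b.

This gives the KKT block system:
  [ Q   A^T ] [ x     ]   [-c ]
  [ A    0  ] [ lambda ] = [ b ]

Solving the linear system:
  x*      = (1.6842, 0.6316)
  lambda* = (-2.5263)
  f(x*)   = 5.0526

x* = (1.6842, 0.6316), lambda* = (-2.5263)


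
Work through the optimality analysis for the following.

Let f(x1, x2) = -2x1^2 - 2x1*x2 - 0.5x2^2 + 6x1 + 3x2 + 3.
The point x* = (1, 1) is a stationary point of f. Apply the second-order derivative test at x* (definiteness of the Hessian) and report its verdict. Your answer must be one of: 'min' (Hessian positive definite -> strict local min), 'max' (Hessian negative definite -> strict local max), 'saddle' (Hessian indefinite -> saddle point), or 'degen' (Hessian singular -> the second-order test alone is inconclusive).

Compute the Hessian H = grad^2 f:
  H = [[-4, -2], [-2, -1]]
Verify stationarity: grad f(x*) = H x* + g = (0, 0).
Eigenvalues of H: -5, 0.
H has a zero eigenvalue (singular; negative semidefinite but not definite), so H is neither positive definite, negative definite, nor indefinite. The second-order test alone is inconclusive -> degen.
(Indeed, f is constant along the null direction of H through x*, so x* is not a strict local extremum.)

degen


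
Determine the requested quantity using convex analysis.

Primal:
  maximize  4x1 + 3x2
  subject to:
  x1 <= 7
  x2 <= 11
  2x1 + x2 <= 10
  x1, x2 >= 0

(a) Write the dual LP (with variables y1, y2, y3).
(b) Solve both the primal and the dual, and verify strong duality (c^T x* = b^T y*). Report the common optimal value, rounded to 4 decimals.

The standard primal-dual pair for 'max c^T x s.t. A x <= b, x >= 0' is:
  Dual:  min b^T y  s.t.  A^T y >= c,  y >= 0.

So the dual LP is:
  minimize  7y1 + 11y2 + 10y3
  subject to:
    y1 + 2y3 >= 4
    y2 + y3 >= 3
    y1, y2, y3 >= 0

Solving the primal: x* = (0, 10).
  primal value c^T x* = 30.
Solving the dual: y* = (0, 0, 3).
  dual value b^T y* = 30.
Strong duality: c^T x* = b^T y*. Confirmed.

30


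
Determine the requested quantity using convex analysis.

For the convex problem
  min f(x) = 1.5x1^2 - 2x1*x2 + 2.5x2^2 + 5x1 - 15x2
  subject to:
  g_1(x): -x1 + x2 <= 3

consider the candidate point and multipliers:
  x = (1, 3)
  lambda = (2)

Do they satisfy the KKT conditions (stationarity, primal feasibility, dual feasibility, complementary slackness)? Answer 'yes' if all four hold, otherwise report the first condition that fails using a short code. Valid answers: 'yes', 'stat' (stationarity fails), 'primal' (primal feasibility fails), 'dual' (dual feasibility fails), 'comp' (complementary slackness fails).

Gradient of f: grad f(x) = Q x + c = (2, -2)
Constraint values g_i(x) = a_i^T x - b_i:
  g_1((1, 3)) = -1
Stationarity residual: grad f(x) + sum_i lambda_i a_i = (0, 0)
  -> stationarity OK
Primal feasibility (all g_i <= 0): OK
Dual feasibility (all lambda_i >= 0): OK
Complementary slackness (lambda_i * g_i(x) = 0 for all i): FAILS

Verdict: the first failing condition is complementary_slackness -> comp.

comp


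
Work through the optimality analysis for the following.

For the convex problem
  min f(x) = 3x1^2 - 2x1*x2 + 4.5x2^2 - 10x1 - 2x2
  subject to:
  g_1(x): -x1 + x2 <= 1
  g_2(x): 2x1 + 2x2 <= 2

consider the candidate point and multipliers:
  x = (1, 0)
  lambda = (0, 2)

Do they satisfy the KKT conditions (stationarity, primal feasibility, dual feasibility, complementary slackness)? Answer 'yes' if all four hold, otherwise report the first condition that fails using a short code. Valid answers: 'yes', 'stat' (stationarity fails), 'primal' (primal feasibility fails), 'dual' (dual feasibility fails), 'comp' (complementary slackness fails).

Gradient of f: grad f(x) = Q x + c = (-4, -4)
Constraint values g_i(x) = a_i^T x - b_i:
  g_1((1, 0)) = -2
  g_2((1, 0)) = 0
Stationarity residual: grad f(x) + sum_i lambda_i a_i = (0, 0)
  -> stationarity OK
Primal feasibility (all g_i <= 0): OK
Dual feasibility (all lambda_i >= 0): OK
Complementary slackness (lambda_i * g_i(x) = 0 for all i): OK

Verdict: yes, KKT holds.

yes


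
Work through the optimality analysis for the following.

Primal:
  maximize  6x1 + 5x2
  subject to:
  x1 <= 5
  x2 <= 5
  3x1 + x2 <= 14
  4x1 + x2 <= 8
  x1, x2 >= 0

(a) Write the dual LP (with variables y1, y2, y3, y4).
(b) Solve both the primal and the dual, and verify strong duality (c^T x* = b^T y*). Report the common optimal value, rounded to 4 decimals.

The standard primal-dual pair for 'max c^T x s.t. A x <= b, x >= 0' is:
  Dual:  min b^T y  s.t.  A^T y >= c,  y >= 0.

So the dual LP is:
  minimize  5y1 + 5y2 + 14y3 + 8y4
  subject to:
    y1 + 3y3 + 4y4 >= 6
    y2 + y3 + y4 >= 5
    y1, y2, y3, y4 >= 0

Solving the primal: x* = (0.75, 5).
  primal value c^T x* = 29.5.
Solving the dual: y* = (0, 3.5, 0, 1.5).
  dual value b^T y* = 29.5.
Strong duality: c^T x* = b^T y*. Confirmed.

29.5


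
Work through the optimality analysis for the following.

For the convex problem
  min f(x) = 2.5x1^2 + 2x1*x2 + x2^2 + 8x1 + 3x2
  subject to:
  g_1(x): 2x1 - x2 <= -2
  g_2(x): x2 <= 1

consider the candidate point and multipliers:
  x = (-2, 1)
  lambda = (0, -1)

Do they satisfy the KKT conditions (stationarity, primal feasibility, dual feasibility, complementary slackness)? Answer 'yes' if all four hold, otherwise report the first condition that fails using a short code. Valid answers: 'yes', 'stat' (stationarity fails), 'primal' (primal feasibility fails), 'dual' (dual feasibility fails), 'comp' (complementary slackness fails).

Gradient of f: grad f(x) = Q x + c = (0, 1)
Constraint values g_i(x) = a_i^T x - b_i:
  g_1((-2, 1)) = -3
  g_2((-2, 1)) = 0
Stationarity residual: grad f(x) + sum_i lambda_i a_i = (0, 0)
  -> stationarity OK
Primal feasibility (all g_i <= 0): OK
Dual feasibility (all lambda_i >= 0): FAILS
Complementary slackness (lambda_i * g_i(x) = 0 for all i): OK

Verdict: the first failing condition is dual_feasibility -> dual.

dual


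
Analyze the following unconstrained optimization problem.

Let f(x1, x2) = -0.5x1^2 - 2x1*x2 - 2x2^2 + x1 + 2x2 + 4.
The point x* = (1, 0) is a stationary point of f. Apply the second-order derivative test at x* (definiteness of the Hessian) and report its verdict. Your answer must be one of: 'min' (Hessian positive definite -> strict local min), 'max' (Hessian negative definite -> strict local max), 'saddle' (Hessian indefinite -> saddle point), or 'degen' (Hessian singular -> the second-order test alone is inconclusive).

Compute the Hessian H = grad^2 f:
  H = [[-1, -2], [-2, -4]]
Verify stationarity: grad f(x*) = H x* + g = (0, 0).
Eigenvalues of H: -5, 0.
H has a zero eigenvalue (singular; negative semidefinite but not definite), so H is neither positive definite, negative definite, nor indefinite. The second-order test alone is inconclusive -> degen.
(Indeed, f is constant along the null direction of H through x*, so x* is not a strict local extremum.)

degen


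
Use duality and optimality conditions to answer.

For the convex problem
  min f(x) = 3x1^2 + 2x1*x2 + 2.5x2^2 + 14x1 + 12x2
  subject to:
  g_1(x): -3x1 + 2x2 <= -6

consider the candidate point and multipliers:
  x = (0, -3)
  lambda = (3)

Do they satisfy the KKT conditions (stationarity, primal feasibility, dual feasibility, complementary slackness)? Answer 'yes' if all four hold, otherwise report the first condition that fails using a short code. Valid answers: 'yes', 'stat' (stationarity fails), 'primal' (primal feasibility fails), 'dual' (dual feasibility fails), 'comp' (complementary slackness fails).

Gradient of f: grad f(x) = Q x + c = (8, -3)
Constraint values g_i(x) = a_i^T x - b_i:
  g_1((0, -3)) = 0
Stationarity residual: grad f(x) + sum_i lambda_i a_i = (-1, 3)
  -> stationarity FAILS
Primal feasibility (all g_i <= 0): OK
Dual feasibility (all lambda_i >= 0): OK
Complementary slackness (lambda_i * g_i(x) = 0 for all i): OK

Verdict: the first failing condition is stationarity -> stat.

stat


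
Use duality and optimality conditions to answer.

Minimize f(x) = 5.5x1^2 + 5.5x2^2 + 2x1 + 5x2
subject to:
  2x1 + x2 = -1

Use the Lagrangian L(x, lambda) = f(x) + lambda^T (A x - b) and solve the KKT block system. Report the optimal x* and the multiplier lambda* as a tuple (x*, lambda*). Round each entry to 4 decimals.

Form the Lagrangian:
  L(x, lambda) = (1/2) x^T Q x + c^T x + lambda^T (A x - b)
Stationarity (grad_x L = 0): Q x + c + A^T lambda = 0.
Primal feasibility: A x = b.

This gives the KKT block system:
  [ Q   A^T ] [ x     ]   [-c ]
  [ A    0  ] [ lambda ] = [ b ]

Solving the linear system:
  x*      = (-0.2545, -0.4909)
  lambda* = (0.4)
  f(x*)   = -1.2818

x* = (-0.2545, -0.4909), lambda* = (0.4)


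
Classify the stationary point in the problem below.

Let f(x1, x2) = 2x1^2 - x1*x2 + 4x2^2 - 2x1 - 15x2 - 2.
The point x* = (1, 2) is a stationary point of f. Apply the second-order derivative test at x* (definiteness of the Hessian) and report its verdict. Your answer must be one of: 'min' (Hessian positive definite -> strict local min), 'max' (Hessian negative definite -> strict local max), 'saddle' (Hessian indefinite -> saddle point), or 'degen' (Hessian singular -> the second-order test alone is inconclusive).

Compute the Hessian H = grad^2 f:
  H = [[4, -1], [-1, 8]]
Verify stationarity: grad f(x*) = H x* + g = (0, 0).
Eigenvalues of H: 3.7639, 8.2361.
Both eigenvalues > 0, so H is positive definite -> x* is a strict local min.

min


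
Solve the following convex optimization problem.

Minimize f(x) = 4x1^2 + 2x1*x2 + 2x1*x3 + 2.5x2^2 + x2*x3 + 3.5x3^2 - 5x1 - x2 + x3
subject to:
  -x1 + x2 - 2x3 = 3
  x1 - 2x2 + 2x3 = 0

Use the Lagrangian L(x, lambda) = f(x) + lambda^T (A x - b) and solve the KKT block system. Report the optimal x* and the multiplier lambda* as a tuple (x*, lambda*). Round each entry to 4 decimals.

Form the Lagrangian:
  L(x, lambda) = (1/2) x^T Q x + c^T x + lambda^T (A x - b)
Stationarity (grad_x L = 0): Q x + c + A^T lambda = 0.
Primal feasibility: A x = b.

This gives the KKT block system:
  [ Q   A^T ] [ x     ]   [-c ]
  [ A    0  ] [ lambda ] = [ b ]

Solving the linear system:
  x*      = (0.7097, -3, -3.3548)
  lambda* = (-42, -29.9677)
  f(x*)   = 61.0484

x* = (0.7097, -3, -3.3548), lambda* = (-42, -29.9677)


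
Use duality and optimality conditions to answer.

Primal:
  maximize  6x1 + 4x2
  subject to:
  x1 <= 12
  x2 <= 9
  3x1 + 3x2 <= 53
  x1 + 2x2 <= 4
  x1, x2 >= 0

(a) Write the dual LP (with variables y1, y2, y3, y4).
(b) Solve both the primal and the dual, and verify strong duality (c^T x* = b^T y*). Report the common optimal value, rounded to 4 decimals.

The standard primal-dual pair for 'max c^T x s.t. A x <= b, x >= 0' is:
  Dual:  min b^T y  s.t.  A^T y >= c,  y >= 0.

So the dual LP is:
  minimize  12y1 + 9y2 + 53y3 + 4y4
  subject to:
    y1 + 3y3 + y4 >= 6
    y2 + 3y3 + 2y4 >= 4
    y1, y2, y3, y4 >= 0

Solving the primal: x* = (4, 0).
  primal value c^T x* = 24.
Solving the dual: y* = (0, 0, 0, 6).
  dual value b^T y* = 24.
Strong duality: c^T x* = b^T y*. Confirmed.

24


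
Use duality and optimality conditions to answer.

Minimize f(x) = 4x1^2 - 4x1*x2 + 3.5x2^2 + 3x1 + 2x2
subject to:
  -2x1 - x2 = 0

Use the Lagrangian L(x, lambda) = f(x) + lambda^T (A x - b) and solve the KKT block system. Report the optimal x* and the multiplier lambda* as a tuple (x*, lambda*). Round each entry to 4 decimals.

Form the Lagrangian:
  L(x, lambda) = (1/2) x^T Q x + c^T x + lambda^T (A x - b)
Stationarity (grad_x L = 0): Q x + c + A^T lambda = 0.
Primal feasibility: A x = b.

This gives the KKT block system:
  [ Q   A^T ] [ x     ]   [-c ]
  [ A    0  ] [ lambda ] = [ b ]

Solving the linear system:
  x*      = (0.0192, -0.0385)
  lambda* = (1.6538)
  f(x*)   = -0.0096

x* = (0.0192, -0.0385), lambda* = (1.6538)


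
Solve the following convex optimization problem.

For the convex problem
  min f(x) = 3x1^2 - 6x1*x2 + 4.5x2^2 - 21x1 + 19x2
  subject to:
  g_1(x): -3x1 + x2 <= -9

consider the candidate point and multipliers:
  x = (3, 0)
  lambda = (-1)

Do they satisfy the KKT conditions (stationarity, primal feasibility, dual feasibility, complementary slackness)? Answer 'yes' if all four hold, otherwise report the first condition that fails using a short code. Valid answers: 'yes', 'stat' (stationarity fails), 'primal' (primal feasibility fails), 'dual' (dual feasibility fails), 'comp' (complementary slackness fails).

Gradient of f: grad f(x) = Q x + c = (-3, 1)
Constraint values g_i(x) = a_i^T x - b_i:
  g_1((3, 0)) = 0
Stationarity residual: grad f(x) + sum_i lambda_i a_i = (0, 0)
  -> stationarity OK
Primal feasibility (all g_i <= 0): OK
Dual feasibility (all lambda_i >= 0): FAILS
Complementary slackness (lambda_i * g_i(x) = 0 for all i): OK

Verdict: the first failing condition is dual_feasibility -> dual.

dual


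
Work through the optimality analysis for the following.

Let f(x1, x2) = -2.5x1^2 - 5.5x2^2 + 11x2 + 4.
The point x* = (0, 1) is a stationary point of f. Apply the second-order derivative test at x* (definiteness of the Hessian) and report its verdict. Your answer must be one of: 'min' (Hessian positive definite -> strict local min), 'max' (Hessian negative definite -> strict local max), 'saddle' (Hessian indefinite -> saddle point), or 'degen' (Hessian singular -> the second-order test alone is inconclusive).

Compute the Hessian H = grad^2 f:
  H = [[-5, 0], [0, -11]]
Verify stationarity: grad f(x*) = H x* + g = (0, 0).
Eigenvalues of H: -11, -5.
Both eigenvalues < 0, so H is negative definite -> x* is a strict local max.

max


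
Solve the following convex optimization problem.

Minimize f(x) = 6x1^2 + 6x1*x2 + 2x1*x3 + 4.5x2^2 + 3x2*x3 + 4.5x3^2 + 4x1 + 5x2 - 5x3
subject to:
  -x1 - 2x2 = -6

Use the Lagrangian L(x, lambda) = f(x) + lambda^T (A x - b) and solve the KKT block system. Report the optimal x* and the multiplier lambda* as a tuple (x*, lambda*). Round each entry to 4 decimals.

Form the Lagrangian:
  L(x, lambda) = (1/2) x^T Q x + c^T x + lambda^T (A x - b)
Stationarity (grad_x L = 0): Q x + c + A^T lambda = 0.
Primal feasibility: A x = b.

This gives the KKT block system:
  [ Q   A^T ] [ x     ]   [-c ]
  [ A    0  ] [ lambda ] = [ b ]

Solving the linear system:
  x*      = (-0.7027, 3.3514, -0.4054)
  lambda* = (14.8649)
  f(x*)   = 52.5811

x* = (-0.7027, 3.3514, -0.4054), lambda* = (14.8649)


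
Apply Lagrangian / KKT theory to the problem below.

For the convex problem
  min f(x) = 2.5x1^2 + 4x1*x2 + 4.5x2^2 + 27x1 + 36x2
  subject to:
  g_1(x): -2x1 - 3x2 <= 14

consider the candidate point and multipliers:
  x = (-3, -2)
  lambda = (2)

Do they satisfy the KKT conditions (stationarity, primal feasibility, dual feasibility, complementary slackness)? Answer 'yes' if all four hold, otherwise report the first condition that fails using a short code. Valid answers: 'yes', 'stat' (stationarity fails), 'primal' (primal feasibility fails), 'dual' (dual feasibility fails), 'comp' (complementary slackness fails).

Gradient of f: grad f(x) = Q x + c = (4, 6)
Constraint values g_i(x) = a_i^T x - b_i:
  g_1((-3, -2)) = -2
Stationarity residual: grad f(x) + sum_i lambda_i a_i = (0, 0)
  -> stationarity OK
Primal feasibility (all g_i <= 0): OK
Dual feasibility (all lambda_i >= 0): OK
Complementary slackness (lambda_i * g_i(x) = 0 for all i): FAILS

Verdict: the first failing condition is complementary_slackness -> comp.

comp


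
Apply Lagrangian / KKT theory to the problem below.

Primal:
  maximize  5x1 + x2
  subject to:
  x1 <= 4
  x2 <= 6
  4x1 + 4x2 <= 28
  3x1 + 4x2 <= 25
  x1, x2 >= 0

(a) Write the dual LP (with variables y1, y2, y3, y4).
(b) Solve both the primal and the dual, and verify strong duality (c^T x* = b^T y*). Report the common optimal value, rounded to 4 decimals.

The standard primal-dual pair for 'max c^T x s.t. A x <= b, x >= 0' is:
  Dual:  min b^T y  s.t.  A^T y >= c,  y >= 0.

So the dual LP is:
  minimize  4y1 + 6y2 + 28y3 + 25y4
  subject to:
    y1 + 4y3 + 3y4 >= 5
    y2 + 4y3 + 4y4 >= 1
    y1, y2, y3, y4 >= 0

Solving the primal: x* = (4, 3).
  primal value c^T x* = 23.
Solving the dual: y* = (4, 0, 0.25, 0).
  dual value b^T y* = 23.
Strong duality: c^T x* = b^T y*. Confirmed.

23


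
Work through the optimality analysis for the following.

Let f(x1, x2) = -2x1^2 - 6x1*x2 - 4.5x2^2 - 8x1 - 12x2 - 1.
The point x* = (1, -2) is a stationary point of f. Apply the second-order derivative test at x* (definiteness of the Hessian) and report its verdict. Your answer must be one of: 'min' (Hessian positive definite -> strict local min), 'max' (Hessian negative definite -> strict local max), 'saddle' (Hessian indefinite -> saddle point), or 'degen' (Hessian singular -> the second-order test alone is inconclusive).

Compute the Hessian H = grad^2 f:
  H = [[-4, -6], [-6, -9]]
Verify stationarity: grad f(x*) = H x* + g = (0, 0).
Eigenvalues of H: -13, 0.
H has a zero eigenvalue (singular; negative semidefinite but not definite), so H is neither positive definite, negative definite, nor indefinite. The second-order test alone is inconclusive -> degen.
(Indeed, f is constant along the null direction of H through x*, so x* is not a strict local extremum.)

degen


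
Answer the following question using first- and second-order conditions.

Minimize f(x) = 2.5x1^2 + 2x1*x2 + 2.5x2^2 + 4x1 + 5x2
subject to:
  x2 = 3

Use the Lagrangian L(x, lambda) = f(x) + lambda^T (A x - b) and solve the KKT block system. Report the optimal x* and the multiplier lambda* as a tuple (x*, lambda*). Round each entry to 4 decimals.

Form the Lagrangian:
  L(x, lambda) = (1/2) x^T Q x + c^T x + lambda^T (A x - b)
Stationarity (grad_x L = 0): Q x + c + A^T lambda = 0.
Primal feasibility: A x = b.

This gives the KKT block system:
  [ Q   A^T ] [ x     ]   [-c ]
  [ A    0  ] [ lambda ] = [ b ]

Solving the linear system:
  x*      = (-2, 3)
  lambda* = (-16)
  f(x*)   = 27.5

x* = (-2, 3), lambda* = (-16)


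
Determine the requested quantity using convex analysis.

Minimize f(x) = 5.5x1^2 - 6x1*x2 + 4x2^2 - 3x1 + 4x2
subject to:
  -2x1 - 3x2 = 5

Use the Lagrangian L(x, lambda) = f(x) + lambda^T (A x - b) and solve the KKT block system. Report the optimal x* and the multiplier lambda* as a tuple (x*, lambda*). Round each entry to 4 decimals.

Form the Lagrangian:
  L(x, lambda) = (1/2) x^T Q x + c^T x + lambda^T (A x - b)
Stationarity (grad_x L = 0): Q x + c + A^T lambda = 0.
Primal feasibility: A x = b.

This gives the KKT block system:
  [ Q   A^T ] [ x     ]   [-c ]
  [ A    0  ] [ lambda ] = [ b ]

Solving the linear system:
  x*      = (-0.5862, -1.2759)
  lambda* = (-0.8966)
  f(x*)   = 0.569

x* = (-0.5862, -1.2759), lambda* = (-0.8966)


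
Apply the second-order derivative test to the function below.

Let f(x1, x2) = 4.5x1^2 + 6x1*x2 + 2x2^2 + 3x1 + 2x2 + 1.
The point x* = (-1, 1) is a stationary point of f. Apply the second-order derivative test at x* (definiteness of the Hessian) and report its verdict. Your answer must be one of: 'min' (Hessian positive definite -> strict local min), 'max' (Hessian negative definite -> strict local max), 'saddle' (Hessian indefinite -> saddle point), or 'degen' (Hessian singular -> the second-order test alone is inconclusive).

Compute the Hessian H = grad^2 f:
  H = [[9, 6], [6, 4]]
Verify stationarity: grad f(x*) = H x* + g = (0, 0).
Eigenvalues of H: 0, 13.
H has a zero eigenvalue (singular; positive semidefinite but not definite), so H is neither positive definite, negative definite, nor indefinite. The second-order test alone is inconclusive -> degen.
(Indeed, f is constant along the null direction of H through x*, so x* is not a strict local extremum.)

degen


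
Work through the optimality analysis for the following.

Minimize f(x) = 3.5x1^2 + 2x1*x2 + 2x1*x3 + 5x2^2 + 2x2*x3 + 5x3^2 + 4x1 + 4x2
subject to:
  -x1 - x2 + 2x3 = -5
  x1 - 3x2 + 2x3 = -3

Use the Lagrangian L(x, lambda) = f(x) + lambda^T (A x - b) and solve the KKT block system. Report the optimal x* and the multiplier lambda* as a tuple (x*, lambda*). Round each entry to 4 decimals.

Form the Lagrangian:
  L(x, lambda) = (1/2) x^T Q x + c^T x + lambda^T (A x - b)
Stationarity (grad_x L = 0): Q x + c + A^T lambda = 0.
Primal feasibility: A x = b.

This gives the KKT block system:
  [ Q   A^T ] [ x     ]   [-c ]
  [ A    0  ] [ lambda ] = [ b ]

Solving the linear system:
  x*      = (1.2308, 0.2308, -1.7692)
  lambda* = (8.4615, -1.0769)
  f(x*)   = 22.4615

x* = (1.2308, 0.2308, -1.7692), lambda* = (8.4615, -1.0769)


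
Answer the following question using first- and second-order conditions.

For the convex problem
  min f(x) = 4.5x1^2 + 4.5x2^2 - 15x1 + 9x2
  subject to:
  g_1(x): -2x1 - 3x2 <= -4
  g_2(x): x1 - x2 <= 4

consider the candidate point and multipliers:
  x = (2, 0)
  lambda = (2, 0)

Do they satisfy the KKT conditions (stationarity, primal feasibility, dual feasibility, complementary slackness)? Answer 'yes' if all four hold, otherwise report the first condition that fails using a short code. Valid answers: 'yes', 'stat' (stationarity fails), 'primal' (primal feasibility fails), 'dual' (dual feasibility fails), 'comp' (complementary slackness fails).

Gradient of f: grad f(x) = Q x + c = (3, 9)
Constraint values g_i(x) = a_i^T x - b_i:
  g_1((2, 0)) = 0
  g_2((2, 0)) = -2
Stationarity residual: grad f(x) + sum_i lambda_i a_i = (-1, 3)
  -> stationarity FAILS
Primal feasibility (all g_i <= 0): OK
Dual feasibility (all lambda_i >= 0): OK
Complementary slackness (lambda_i * g_i(x) = 0 for all i): OK

Verdict: the first failing condition is stationarity -> stat.

stat


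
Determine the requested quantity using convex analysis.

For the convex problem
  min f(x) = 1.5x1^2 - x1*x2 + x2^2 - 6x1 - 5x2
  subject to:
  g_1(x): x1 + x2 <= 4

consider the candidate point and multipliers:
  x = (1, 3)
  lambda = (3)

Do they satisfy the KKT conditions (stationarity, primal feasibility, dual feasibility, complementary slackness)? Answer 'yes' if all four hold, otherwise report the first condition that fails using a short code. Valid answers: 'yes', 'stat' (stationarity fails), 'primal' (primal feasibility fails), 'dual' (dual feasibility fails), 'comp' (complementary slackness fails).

Gradient of f: grad f(x) = Q x + c = (-6, 0)
Constraint values g_i(x) = a_i^T x - b_i:
  g_1((1, 3)) = 0
Stationarity residual: grad f(x) + sum_i lambda_i a_i = (-3, 3)
  -> stationarity FAILS
Primal feasibility (all g_i <= 0): OK
Dual feasibility (all lambda_i >= 0): OK
Complementary slackness (lambda_i * g_i(x) = 0 for all i): OK

Verdict: the first failing condition is stationarity -> stat.

stat


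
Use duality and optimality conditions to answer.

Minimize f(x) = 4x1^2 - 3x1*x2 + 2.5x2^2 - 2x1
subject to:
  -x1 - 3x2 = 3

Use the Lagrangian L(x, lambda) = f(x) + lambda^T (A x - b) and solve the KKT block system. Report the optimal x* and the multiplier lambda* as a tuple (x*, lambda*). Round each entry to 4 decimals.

Form the Lagrangian:
  L(x, lambda) = (1/2) x^T Q x + c^T x + lambda^T (A x - b)
Stationarity (grad_x L = 0): Q x + c + A^T lambda = 0.
Primal feasibility: A x = b.

This gives the KKT block system:
  [ Q   A^T ] [ x     ]   [-c ]
  [ A    0  ] [ lambda ] = [ b ]

Solving the linear system:
  x*      = (-0.2526, -0.9158)
  lambda* = (-1.2737)
  f(x*)   = 2.1632

x* = (-0.2526, -0.9158), lambda* = (-1.2737)


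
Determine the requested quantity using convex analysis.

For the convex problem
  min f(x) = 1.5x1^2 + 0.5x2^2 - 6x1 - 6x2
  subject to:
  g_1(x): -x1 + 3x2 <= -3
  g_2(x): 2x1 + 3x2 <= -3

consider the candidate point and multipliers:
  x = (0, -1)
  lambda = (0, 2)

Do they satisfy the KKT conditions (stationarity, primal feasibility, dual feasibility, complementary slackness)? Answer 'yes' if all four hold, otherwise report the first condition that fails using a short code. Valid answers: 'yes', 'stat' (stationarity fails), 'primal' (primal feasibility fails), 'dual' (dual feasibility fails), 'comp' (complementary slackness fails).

Gradient of f: grad f(x) = Q x + c = (-6, -7)
Constraint values g_i(x) = a_i^T x - b_i:
  g_1((0, -1)) = 0
  g_2((0, -1)) = 0
Stationarity residual: grad f(x) + sum_i lambda_i a_i = (-2, -1)
  -> stationarity FAILS
Primal feasibility (all g_i <= 0): OK
Dual feasibility (all lambda_i >= 0): OK
Complementary slackness (lambda_i * g_i(x) = 0 for all i): OK

Verdict: the first failing condition is stationarity -> stat.

stat


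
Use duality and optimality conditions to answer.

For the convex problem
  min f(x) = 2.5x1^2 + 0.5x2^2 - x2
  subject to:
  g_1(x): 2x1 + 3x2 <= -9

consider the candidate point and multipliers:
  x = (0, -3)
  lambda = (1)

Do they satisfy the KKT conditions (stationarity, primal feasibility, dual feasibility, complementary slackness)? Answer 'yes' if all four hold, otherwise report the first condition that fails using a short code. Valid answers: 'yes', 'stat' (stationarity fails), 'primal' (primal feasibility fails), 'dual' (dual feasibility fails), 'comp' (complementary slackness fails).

Gradient of f: grad f(x) = Q x + c = (0, -4)
Constraint values g_i(x) = a_i^T x - b_i:
  g_1((0, -3)) = 0
Stationarity residual: grad f(x) + sum_i lambda_i a_i = (2, -1)
  -> stationarity FAILS
Primal feasibility (all g_i <= 0): OK
Dual feasibility (all lambda_i >= 0): OK
Complementary slackness (lambda_i * g_i(x) = 0 for all i): OK

Verdict: the first failing condition is stationarity -> stat.

stat


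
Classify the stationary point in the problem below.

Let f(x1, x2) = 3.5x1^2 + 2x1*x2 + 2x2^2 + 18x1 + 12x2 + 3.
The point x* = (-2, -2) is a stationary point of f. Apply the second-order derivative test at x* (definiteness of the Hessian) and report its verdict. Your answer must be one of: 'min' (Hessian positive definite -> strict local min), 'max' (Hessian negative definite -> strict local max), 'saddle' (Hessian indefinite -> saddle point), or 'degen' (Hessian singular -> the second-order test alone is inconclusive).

Compute the Hessian H = grad^2 f:
  H = [[7, 2], [2, 4]]
Verify stationarity: grad f(x*) = H x* + g = (0, 0).
Eigenvalues of H: 3, 8.
Both eigenvalues > 0, so H is positive definite -> x* is a strict local min.

min


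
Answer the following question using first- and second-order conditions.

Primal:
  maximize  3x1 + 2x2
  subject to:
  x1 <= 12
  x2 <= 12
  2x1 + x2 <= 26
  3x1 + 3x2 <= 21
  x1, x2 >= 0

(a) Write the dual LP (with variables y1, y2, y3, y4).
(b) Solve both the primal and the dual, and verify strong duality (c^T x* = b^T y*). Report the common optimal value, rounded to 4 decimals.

The standard primal-dual pair for 'max c^T x s.t. A x <= b, x >= 0' is:
  Dual:  min b^T y  s.t.  A^T y >= c,  y >= 0.

So the dual LP is:
  minimize  12y1 + 12y2 + 26y3 + 21y4
  subject to:
    y1 + 2y3 + 3y4 >= 3
    y2 + y3 + 3y4 >= 2
    y1, y2, y3, y4 >= 0

Solving the primal: x* = (7, 0).
  primal value c^T x* = 21.
Solving the dual: y* = (0, 0, 0, 1).
  dual value b^T y* = 21.
Strong duality: c^T x* = b^T y*. Confirmed.

21


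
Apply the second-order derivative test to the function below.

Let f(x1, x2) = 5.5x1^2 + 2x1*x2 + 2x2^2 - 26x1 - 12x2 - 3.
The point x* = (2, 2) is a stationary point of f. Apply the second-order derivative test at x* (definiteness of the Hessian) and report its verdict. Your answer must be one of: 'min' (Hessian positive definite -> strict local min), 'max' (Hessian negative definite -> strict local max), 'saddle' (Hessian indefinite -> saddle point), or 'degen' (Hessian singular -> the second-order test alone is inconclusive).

Compute the Hessian H = grad^2 f:
  H = [[11, 2], [2, 4]]
Verify stationarity: grad f(x*) = H x* + g = (0, 0).
Eigenvalues of H: 3.4689, 11.5311.
Both eigenvalues > 0, so H is positive definite -> x* is a strict local min.

min


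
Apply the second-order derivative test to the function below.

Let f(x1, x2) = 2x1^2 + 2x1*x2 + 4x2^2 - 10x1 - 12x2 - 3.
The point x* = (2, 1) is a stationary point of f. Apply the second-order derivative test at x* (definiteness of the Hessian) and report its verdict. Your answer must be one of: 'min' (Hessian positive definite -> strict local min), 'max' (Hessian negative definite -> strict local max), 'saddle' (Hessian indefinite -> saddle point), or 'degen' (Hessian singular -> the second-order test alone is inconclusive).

Compute the Hessian H = grad^2 f:
  H = [[4, 2], [2, 8]]
Verify stationarity: grad f(x*) = H x* + g = (0, 0).
Eigenvalues of H: 3.1716, 8.8284.
Both eigenvalues > 0, so H is positive definite -> x* is a strict local min.

min


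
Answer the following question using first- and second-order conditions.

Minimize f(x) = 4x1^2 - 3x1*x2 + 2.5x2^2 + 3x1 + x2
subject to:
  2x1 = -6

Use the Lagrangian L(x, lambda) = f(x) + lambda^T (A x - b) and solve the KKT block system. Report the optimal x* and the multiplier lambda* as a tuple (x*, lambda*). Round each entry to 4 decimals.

Form the Lagrangian:
  L(x, lambda) = (1/2) x^T Q x + c^T x + lambda^T (A x - b)
Stationarity (grad_x L = 0): Q x + c + A^T lambda = 0.
Primal feasibility: A x = b.

This gives the KKT block system:
  [ Q   A^T ] [ x     ]   [-c ]
  [ A    0  ] [ lambda ] = [ b ]

Solving the linear system:
  x*      = (-3, -2)
  lambda* = (7.5)
  f(x*)   = 17

x* = (-3, -2), lambda* = (7.5)


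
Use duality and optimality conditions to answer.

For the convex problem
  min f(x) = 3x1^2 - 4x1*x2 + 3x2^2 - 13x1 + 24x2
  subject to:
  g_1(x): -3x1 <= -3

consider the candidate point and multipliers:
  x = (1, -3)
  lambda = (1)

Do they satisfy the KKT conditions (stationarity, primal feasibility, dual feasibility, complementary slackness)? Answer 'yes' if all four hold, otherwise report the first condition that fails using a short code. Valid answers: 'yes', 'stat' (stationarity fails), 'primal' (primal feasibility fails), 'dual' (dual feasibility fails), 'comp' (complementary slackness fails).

Gradient of f: grad f(x) = Q x + c = (5, 2)
Constraint values g_i(x) = a_i^T x - b_i:
  g_1((1, -3)) = 0
Stationarity residual: grad f(x) + sum_i lambda_i a_i = (2, 2)
  -> stationarity FAILS
Primal feasibility (all g_i <= 0): OK
Dual feasibility (all lambda_i >= 0): OK
Complementary slackness (lambda_i * g_i(x) = 0 for all i): OK

Verdict: the first failing condition is stationarity -> stat.

stat
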